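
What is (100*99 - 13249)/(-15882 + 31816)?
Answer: -3349/15934 ≈ -0.21018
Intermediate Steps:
(100*99 - 13249)/(-15882 + 31816) = (9900 - 13249)/15934 = -3349*1/15934 = -3349/15934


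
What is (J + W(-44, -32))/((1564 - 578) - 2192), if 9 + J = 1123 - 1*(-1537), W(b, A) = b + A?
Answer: -2575/1206 ≈ -2.1352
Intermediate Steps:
W(b, A) = A + b
J = 2651 (J = -9 + (1123 - 1*(-1537)) = -9 + (1123 + 1537) = -9 + 2660 = 2651)
(J + W(-44, -32))/((1564 - 578) - 2192) = (2651 + (-32 - 44))/((1564 - 578) - 2192) = (2651 - 76)/(986 - 2192) = 2575/(-1206) = 2575*(-1/1206) = -2575/1206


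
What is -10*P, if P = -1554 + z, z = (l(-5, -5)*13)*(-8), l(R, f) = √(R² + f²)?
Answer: 15540 + 5200*√2 ≈ 22894.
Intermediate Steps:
z = -520*√2 (z = (√((-5)² + (-5)²)*13)*(-8) = (√(25 + 25)*13)*(-8) = (√50*13)*(-8) = ((5*√2)*13)*(-8) = (65*√2)*(-8) = -520*√2 ≈ -735.39)
P = -1554 - 520*√2 ≈ -2289.4
-10*P = -10*(-1554 - 520*√2) = 15540 + 5200*√2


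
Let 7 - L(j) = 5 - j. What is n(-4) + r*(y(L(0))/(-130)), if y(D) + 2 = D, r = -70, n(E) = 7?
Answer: 7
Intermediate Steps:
L(j) = 2 + j (L(j) = 7 - (5 - j) = 7 + (-5 + j) = 2 + j)
y(D) = -2 + D
n(-4) + r*(y(L(0))/(-130)) = 7 - 70*(-2 + (2 + 0))/(-130) = 7 - 70*(-2 + 2)*(-1)/130 = 7 - 0*(-1)/130 = 7 - 70*0 = 7 + 0 = 7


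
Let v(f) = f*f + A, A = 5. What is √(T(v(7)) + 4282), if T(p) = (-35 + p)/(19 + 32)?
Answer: √11138451/51 ≈ 65.440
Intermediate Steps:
v(f) = 5 + f² (v(f) = f*f + 5 = f² + 5 = 5 + f²)
T(p) = -35/51 + p/51 (T(p) = (-35 + p)/51 = (-35 + p)*(1/51) = -35/51 + p/51)
√(T(v(7)) + 4282) = √((-35/51 + (5 + 7²)/51) + 4282) = √((-35/51 + (5 + 49)/51) + 4282) = √((-35/51 + (1/51)*54) + 4282) = √((-35/51 + 18/17) + 4282) = √(19/51 + 4282) = √(218401/51) = √11138451/51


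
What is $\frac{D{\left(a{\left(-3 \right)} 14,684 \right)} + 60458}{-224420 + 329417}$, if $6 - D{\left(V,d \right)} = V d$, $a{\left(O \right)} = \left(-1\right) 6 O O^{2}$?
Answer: $- \frac{1490848}{104997} \approx -14.199$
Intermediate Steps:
$a{\left(O \right)} = - 6 O^{3}$ ($a{\left(O \right)} = - 6 O O^{2} = - 6 O^{3}$)
$D{\left(V,d \right)} = 6 - V d$
$\frac{D{\left(a{\left(-3 \right)} 14,684 \right)} + 60458}{-224420 + 329417} = \frac{\left(6 - - 6 \left(-3\right)^{3} \cdot 14 \cdot 684\right) + 60458}{-224420 + 329417} = \frac{\left(6 - \left(-6\right) \left(-27\right) 14 \cdot 684\right) + 60458}{104997} = \left(\left(6 - 162 \cdot 14 \cdot 684\right) + 60458\right) \frac{1}{104997} = \left(\left(6 - 2268 \cdot 684\right) + 60458\right) \frac{1}{104997} = \left(\left(6 - 1551312\right) + 60458\right) \frac{1}{104997} = \left(-1551306 + 60458\right) \frac{1}{104997} = \left(-1490848\right) \frac{1}{104997} = - \frac{1490848}{104997}$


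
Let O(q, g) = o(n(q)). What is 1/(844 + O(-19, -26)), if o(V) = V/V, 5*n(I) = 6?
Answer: 1/845 ≈ 0.0011834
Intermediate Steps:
n(I) = 6/5 (n(I) = (⅕)*6 = 6/5)
o(V) = 1
O(q, g) = 1
1/(844 + O(-19, -26)) = 1/(844 + 1) = 1/845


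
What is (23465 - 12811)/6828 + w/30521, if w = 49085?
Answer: 330161557/104198694 ≈ 3.1686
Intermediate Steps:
(23465 - 12811)/6828 + w/30521 = (23465 - 12811)/6828 + 49085/30521 = 10654*(1/6828) + 49085*(1/30521) = 5327/3414 + 49085/30521 = 330161557/104198694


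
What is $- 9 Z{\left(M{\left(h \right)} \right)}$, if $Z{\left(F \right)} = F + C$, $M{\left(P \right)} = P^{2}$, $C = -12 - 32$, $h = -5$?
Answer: $171$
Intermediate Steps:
$C = -44$
$Z{\left(F \right)} = -44 + F$ ($Z{\left(F \right)} = F - 44 = -44 + F$)
$- 9 Z{\left(M{\left(h \right)} \right)} = - 9 \left(-44 + \left(-5\right)^{2}\right) = - 9 \left(-44 + 25\right) = \left(-9\right) \left(-19\right) = 171$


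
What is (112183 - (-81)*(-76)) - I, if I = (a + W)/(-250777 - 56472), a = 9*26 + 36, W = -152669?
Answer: 1714554596/16171 ≈ 1.0603e+5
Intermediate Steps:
a = 270 (a = 234 + 36 = 270)
I = 8021/16171 (I = (270 - 152669)/(-250777 - 56472) = -152399/(-307249) = -152399*(-1/307249) = 8021/16171 ≈ 0.49601)
(112183 - (-81)*(-76)) - I = (112183 - (-81)*(-76)) - 1*8021/16171 = (112183 - 1*6156) - 8021/16171 = (112183 - 6156) - 8021/16171 = 106027 - 8021/16171 = 1714554596/16171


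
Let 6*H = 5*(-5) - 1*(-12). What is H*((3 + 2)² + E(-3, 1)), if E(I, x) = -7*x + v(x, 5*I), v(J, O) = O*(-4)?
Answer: -169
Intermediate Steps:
v(J, O) = -4*O
H = -13/6 (H = (5*(-5) - 1*(-12))/6 = (-25 + 12)/6 = (⅙)*(-13) = -13/6 ≈ -2.1667)
E(I, x) = -20*I - 7*x (E(I, x) = -7*x - 20*I = -20*I - 7*x)
H*((3 + 2)² + E(-3, 1)) = -13*((3 + 2)² + (-20*(-3) - 7*1))/6 = -13*(5² + (60 - 7))/6 = -13*(25 + 53)/6 = -13/6*78 = -169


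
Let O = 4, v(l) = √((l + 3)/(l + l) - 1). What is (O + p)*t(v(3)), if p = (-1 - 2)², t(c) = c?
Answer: 0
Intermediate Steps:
v(l) = √(-1 + (3 + l)/(2*l)) (v(l) = √((3 + l)/((2*l)) - 1) = √((3 + l)*(1/(2*l)) - 1) = √((3 + l)/(2*l) - 1) = √(-1 + (3 + l)/(2*l)))
p = 9 (p = (-3)² = 9)
(O + p)*t(v(3)) = (4 + 9)*(√2*√((3 - 1*3)/3)/2) = 13*(√2*√((3 - 3)/3)/2) = 13*(√2*√((⅓)*0)/2) = 13*(√2*√0/2) = 13*((½)*√2*0) = 13*0 = 0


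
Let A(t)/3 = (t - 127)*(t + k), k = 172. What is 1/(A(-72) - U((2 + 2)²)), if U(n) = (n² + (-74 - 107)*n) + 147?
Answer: -1/57207 ≈ -1.7480e-5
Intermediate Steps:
A(t) = 3*(-127 + t)*(172 + t) (A(t) = 3*((t - 127)*(t + 172)) = 3*((-127 + t)*(172 + t)) = 3*(-127 + t)*(172 + t))
U(n) = 147 + n² - 181*n (U(n) = (n² - 181*n) + 147 = 147 + n² - 181*n)
1/(A(-72) - U((2 + 2)²)) = 1/((-65532 + 3*(-72)² + 135*(-72)) - (147 + ((2 + 2)²)² - 181*(2 + 2)²)) = 1/((-65532 + 3*5184 - 9720) - (147 + (4²)² - 181*4²)) = 1/((-65532 + 15552 - 9720) - (147 + 16² - 181*16)) = 1/(-59700 - (147 + 256 - 2896)) = 1/(-59700 - 1*(-2493)) = 1/(-59700 + 2493) = 1/(-57207) = -1/57207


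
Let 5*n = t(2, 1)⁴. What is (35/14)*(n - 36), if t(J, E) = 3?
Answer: -99/2 ≈ -49.500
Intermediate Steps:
n = 81/5 (n = (⅕)*3⁴ = (⅕)*81 = 81/5 ≈ 16.200)
(35/14)*(n - 36) = (35/14)*(81/5 - 36) = (35*(1/14))*(-99/5) = (5/2)*(-99/5) = -99/2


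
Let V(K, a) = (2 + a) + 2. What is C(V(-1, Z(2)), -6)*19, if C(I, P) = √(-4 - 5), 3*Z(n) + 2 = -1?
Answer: 57*I ≈ 57.0*I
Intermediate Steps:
Z(n) = -1 (Z(n) = -⅔ + (⅓)*(-1) = -⅔ - ⅓ = -1)
V(K, a) = 4 + a
C(I, P) = 3*I (C(I, P) = √(-9) = 3*I)
C(V(-1, Z(2)), -6)*19 = (3*I)*19 = 57*I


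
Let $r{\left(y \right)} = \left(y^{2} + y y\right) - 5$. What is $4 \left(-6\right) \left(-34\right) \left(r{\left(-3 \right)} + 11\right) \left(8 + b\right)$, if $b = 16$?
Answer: $470016$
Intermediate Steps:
$r{\left(y \right)} = -5 + 2 y^{2}$ ($r{\left(y \right)} = \left(y^{2} + y^{2}\right) - 5 = 2 y^{2} - 5 = -5 + 2 y^{2}$)
$4 \left(-6\right) \left(-34\right) \left(r{\left(-3 \right)} + 11\right) \left(8 + b\right) = 4 \left(-6\right) \left(-34\right) \left(\left(-5 + 2 \left(-3\right)^{2}\right) + 11\right) \left(8 + 16\right) = \left(-24\right) \left(-34\right) \left(\left(-5 + 2 \cdot 9\right) + 11\right) 24 = 816 \left(\left(-5 + 18\right) + 11\right) 24 = 816 \left(13 + 11\right) 24 = 816 \cdot 24 \cdot 24 = 816 \cdot 576 = 470016$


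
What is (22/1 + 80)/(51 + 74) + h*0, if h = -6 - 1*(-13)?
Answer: 102/125 ≈ 0.81600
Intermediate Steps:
h = 7 (h = -6 + 13 = 7)
(22/1 + 80)/(51 + 74) + h*0 = (22/1 + 80)/(51 + 74) + 7*0 = (22*1 + 80)/125 + 0 = (22 + 80)*(1/125) + 0 = 102*(1/125) + 0 = 102/125 + 0 = 102/125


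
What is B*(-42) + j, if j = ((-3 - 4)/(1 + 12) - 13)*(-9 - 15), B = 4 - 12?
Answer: 8592/13 ≈ 660.92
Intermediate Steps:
B = -8
j = 4224/13 (j = (-7/13 - 13)*(-24) = -176/13*(-24) = 4224/13 ≈ 324.92)
B*(-42) + j = -8*(-42) + 4224/13 = 336 + 4224/13 = 8592/13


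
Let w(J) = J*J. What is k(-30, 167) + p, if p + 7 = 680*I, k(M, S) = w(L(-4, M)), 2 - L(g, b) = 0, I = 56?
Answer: 38077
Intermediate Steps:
L(g, b) = 2 (L(g, b) = 2 - 1*0 = 2 + 0 = 2)
w(J) = J²
k(M, S) = 4 (k(M, S) = 2² = 4)
p = 38073 (p = -7 + 680*56 = -7 + 38080 = 38073)
k(-30, 167) + p = 4 + 38073 = 38077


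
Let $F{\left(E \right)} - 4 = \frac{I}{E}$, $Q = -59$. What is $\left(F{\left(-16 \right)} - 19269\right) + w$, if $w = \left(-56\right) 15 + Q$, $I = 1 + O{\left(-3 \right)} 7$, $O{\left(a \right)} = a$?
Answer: $- \frac{80651}{4} \approx -20163.0$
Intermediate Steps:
$I = -20$ ($I = 1 - 21 = -20$)
$w = -899$ ($w = \left(-56\right) 15 - 59 = -840 - 59 = -899$)
$F{\left(E \right)} = 4 - \frac{20}{E}$
$\left(F{\left(-16 \right)} - 19269\right) + w = \left(\left(4 - \frac{20}{-16}\right) - 19269\right) - 899 = \left(\left(4 - - \frac{5}{4}\right) - 19269\right) - 899 = \left(\left(4 + \frac{5}{4}\right) - 19269\right) - 899 = \left(\frac{21}{4} - 19269\right) - 899 = - \frac{77055}{4} - 899 = - \frac{80651}{4}$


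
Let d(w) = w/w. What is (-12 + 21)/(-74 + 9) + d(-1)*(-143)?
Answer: -9304/65 ≈ -143.14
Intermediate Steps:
d(w) = 1
(-12 + 21)/(-74 + 9) + d(-1)*(-143) = (-12 + 21)/(-74 + 9) + 1*(-143) = 9/(-65) - 143 = 9*(-1/65) - 143 = -9/65 - 143 = -9304/65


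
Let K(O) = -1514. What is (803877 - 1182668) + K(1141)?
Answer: -380305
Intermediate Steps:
(803877 - 1182668) + K(1141) = (803877 - 1182668) - 1514 = -378791 - 1514 = -380305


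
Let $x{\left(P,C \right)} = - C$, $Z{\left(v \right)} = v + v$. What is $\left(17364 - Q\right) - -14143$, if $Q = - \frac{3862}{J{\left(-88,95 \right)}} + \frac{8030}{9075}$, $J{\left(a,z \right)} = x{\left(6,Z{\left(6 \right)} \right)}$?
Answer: $\frac{3430271}{110} \approx 31184.0$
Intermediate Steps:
$Z{\left(v \right)} = 2 v$
$J{\left(a,z \right)} = -12$ ($J{\left(a,z \right)} = - 2 \cdot 6 = \left(-1\right) 12 = -12$)
$Q = \frac{35499}{110}$ ($Q = - \frac{3862}{-12} + \frac{8030}{9075} = \left(-3862\right) \left(- \frac{1}{12}\right) + 8030 \cdot \frac{1}{9075} = \frac{1931}{6} + \frac{146}{165} = \frac{35499}{110} \approx 322.72$)
$\left(17364 - Q\right) - -14143 = \left(17364 - \frac{35499}{110}\right) - -14143 = \left(17364 - \frac{35499}{110}\right) + 14143 = \frac{1874541}{110} + 14143 = \frac{3430271}{110}$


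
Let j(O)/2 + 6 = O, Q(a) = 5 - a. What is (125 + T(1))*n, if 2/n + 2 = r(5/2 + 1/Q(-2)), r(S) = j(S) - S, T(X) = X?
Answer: -1176/53 ≈ -22.189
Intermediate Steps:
j(O) = -12 + 2*O
r(S) = -12 + S (r(S) = (-12 + 2*S) - S = -12 + S)
n = -28/159 (n = 2/(-2 + (-12 + (5/2 + 1/(5 - 1*(-2))))) = 2/(-2 + (-12 + (5*(1/2) + 1/(5 + 2)))) = 2/(-2 + (-12 + (5/2 + 1/7))) = 2/(-2 + (-12 + 37/14)) = 2/(-2 - 131/14) = 2/(-159/14) = 2*(-14/159) = -28/159 ≈ -0.17610)
(125 + T(1))*n = (125 + 1)*(-28/159) = 126*(-28/159) = -1176/53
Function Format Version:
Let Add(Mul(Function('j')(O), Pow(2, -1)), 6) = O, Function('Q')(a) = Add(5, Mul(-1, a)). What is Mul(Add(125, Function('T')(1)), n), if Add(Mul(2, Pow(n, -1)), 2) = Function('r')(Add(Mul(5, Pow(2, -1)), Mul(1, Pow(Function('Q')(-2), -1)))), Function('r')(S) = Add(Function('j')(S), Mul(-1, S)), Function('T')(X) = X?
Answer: Rational(-1176, 53) ≈ -22.189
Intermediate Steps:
Function('j')(O) = Add(-12, Mul(2, O))
Function('r')(S) = Add(-12, S) (Function('r')(S) = Add(Add(-12, Mul(2, S)), Mul(-1, S)) = Add(-12, S))
n = Rational(-28, 159) (n = Mul(2, Pow(Add(-2, Add(-12, Add(Mul(5, Pow(2, -1)), Mul(1, Pow(Add(5, Mul(-1, -2)), -1))))), -1)) = Mul(2, Pow(Add(-2, Add(-12, Add(Mul(5, Rational(1, 2)), Mul(1, Pow(Add(5, 2), -1))))), -1)) = Mul(2, Pow(Add(-2, Add(-12, Add(Rational(5, 2), Mul(1, Pow(7, -1))))), -1)) = Mul(2, Pow(Add(-2, Add(-12, Add(Rational(5, 2), Mul(1, Rational(1, 7))))), -1)) = Mul(2, Pow(Add(-2, Add(-12, Add(Rational(5, 2), Rational(1, 7)))), -1)) = Mul(2, Pow(Add(-2, Add(-12, Rational(37, 14))), -1)) = Mul(2, Pow(Add(-2, Rational(-131, 14)), -1)) = Mul(2, Pow(Rational(-159, 14), -1)) = Mul(2, Rational(-14, 159)) = Rational(-28, 159) ≈ -0.17610)
Mul(Add(125, Function('T')(1)), n) = Mul(Add(125, 1), Rational(-28, 159)) = Mul(126, Rational(-28, 159)) = Rational(-1176, 53)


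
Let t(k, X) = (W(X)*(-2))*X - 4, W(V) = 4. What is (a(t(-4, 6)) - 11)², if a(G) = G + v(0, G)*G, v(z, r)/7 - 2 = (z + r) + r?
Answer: 1373814225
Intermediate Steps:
v(z, r) = 14 + 7*z + 14*r (v(z, r) = 14 + 7*((z + r) + r) = 14 + 7*((r + z) + r) = 14 + 7*(z + 2*r) = 14 + (7*z + 14*r) = 14 + 7*z + 14*r)
t(k, X) = -4 - 8*X (t(k, X) = (4*(-2))*X - 4 = -8*X - 4 = -4 - 8*X)
a(G) = G + G*(14 + 14*G) (a(G) = G + (14 + 7*0 + 14*G)*G = G + (14 + 0 + 14*G)*G = G + (14 + 14*G)*G = G + G*(14 + 14*G))
(a(t(-4, 6)) - 11)² = ((-4 - 8*6)*(15 + 14*(-4 - 8*6)) - 11)² = ((-4 - 48)*(15 + 14*(-4 - 48)) - 11)² = (-52*(15 + 14*(-52)) - 11)² = (-52*(15 - 728) - 11)² = (-52*(-713) - 11)² = (37076 - 11)² = 37065² = 1373814225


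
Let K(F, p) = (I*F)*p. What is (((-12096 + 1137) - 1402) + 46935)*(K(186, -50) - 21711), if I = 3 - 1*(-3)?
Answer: -2679865314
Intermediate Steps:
I = 6 (I = 3 + 3 = 6)
K(F, p) = 6*F*p (K(F, p) = (6*F)*p = 6*F*p)
(((-12096 + 1137) - 1402) + 46935)*(K(186, -50) - 21711) = (((-12096 + 1137) - 1402) + 46935)*(6*186*(-50) - 21711) = ((-10959 - 1402) + 46935)*(-55800 - 21711) = (-12361 + 46935)*(-77511) = 34574*(-77511) = -2679865314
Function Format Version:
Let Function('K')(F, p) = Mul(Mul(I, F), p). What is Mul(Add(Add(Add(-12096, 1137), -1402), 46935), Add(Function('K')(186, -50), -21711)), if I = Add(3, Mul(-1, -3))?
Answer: -2679865314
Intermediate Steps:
I = 6 (I = Add(3, 3) = 6)
Function('K')(F, p) = Mul(6, F, p) (Function('K')(F, p) = Mul(Mul(6, F), p) = Mul(6, F, p))
Mul(Add(Add(Add(-12096, 1137), -1402), 46935), Add(Function('K')(186, -50), -21711)) = Mul(Add(Add(Add(-12096, 1137), -1402), 46935), Add(Mul(6, 186, -50), -21711)) = Mul(Add(Add(-10959, -1402), 46935), Add(-55800, -21711)) = Mul(Add(-12361, 46935), -77511) = Mul(34574, -77511) = -2679865314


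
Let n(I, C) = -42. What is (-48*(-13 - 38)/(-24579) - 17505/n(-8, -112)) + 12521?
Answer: 494659491/38234 ≈ 12938.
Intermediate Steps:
(-48*(-13 - 38)/(-24579) - 17505/n(-8, -112)) + 12521 = (-48*(-13 - 38)/(-24579) - 17505/(-42)) + 12521 = (-48*(-51)*(-1/24579) - 17505*(-1/42)) + 12521 = (2448*(-1/24579) + 5835/14) + 12521 = (-272/2731 + 5835/14) + 12521 = 15931577/38234 + 12521 = 494659491/38234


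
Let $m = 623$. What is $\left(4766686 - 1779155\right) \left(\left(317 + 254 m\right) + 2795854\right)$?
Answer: $8826400424303$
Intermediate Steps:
$\left(4766686 - 1779155\right) \left(\left(317 + 254 m\right) + 2795854\right) = \left(4766686 - 1779155\right) \left(\left(317 + 254 \cdot 623\right) + 2795854\right) = 2987531 \left(\left(317 + 158242\right) + 2795854\right) = 2987531 \left(158559 + 2795854\right) = 2987531 \cdot 2954413 = 8826400424303$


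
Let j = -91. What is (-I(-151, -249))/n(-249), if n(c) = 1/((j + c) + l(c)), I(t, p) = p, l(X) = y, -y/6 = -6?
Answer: -75696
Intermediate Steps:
y = 36 (y = -6*(-6) = 36)
l(X) = 36
n(c) = 1/(-55 + c) (n(c) = 1/((-91 + c) + 36) = 1/(-55 + c))
(-I(-151, -249))/n(-249) = (-1*(-249))/(1/(-55 - 249)) = 249/(1/(-304)) = 249/(-1/304) = 249*(-304) = -75696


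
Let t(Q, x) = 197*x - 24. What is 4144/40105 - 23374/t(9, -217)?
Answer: 1114665582/1715411165 ≈ 0.64979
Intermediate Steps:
t(Q, x) = -24 + 197*x
4144/40105 - 23374/t(9, -217) = 4144/40105 - 23374/(-24 + 197*(-217)) = 4144*(1/40105) - 23374/(-24 - 42749) = 4144/40105 - 23374/(-42773) = 4144/40105 - 23374*(-1/42773) = 4144/40105 + 23374/42773 = 1114665582/1715411165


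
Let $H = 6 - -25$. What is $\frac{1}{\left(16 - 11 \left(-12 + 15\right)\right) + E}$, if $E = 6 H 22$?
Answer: $\frac{1}{4075} \approx 0.0002454$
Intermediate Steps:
$H = 31$ ($H = 6 + 25 = 31$)
$E = 4092$ ($E = 6 \cdot 31 \cdot 22 = 186 \cdot 22 = 4092$)
$\frac{1}{\left(16 - 11 \left(-12 + 15\right)\right) + E} = \frac{1}{\left(16 - 11 \left(-12 + 15\right)\right) + 4092} = \frac{1}{\left(16 - 33\right) + 4092} = \frac{1}{-17 + 4092} = \frac{1}{4075}$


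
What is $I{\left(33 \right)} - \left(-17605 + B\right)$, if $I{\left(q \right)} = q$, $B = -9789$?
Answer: $27427$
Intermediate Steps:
$I{\left(33 \right)} - \left(-17605 + B\right) = 33 + \left(17605 - -9789\right) = 33 + \left(17605 + 9789\right) = 33 + 27394 = 27427$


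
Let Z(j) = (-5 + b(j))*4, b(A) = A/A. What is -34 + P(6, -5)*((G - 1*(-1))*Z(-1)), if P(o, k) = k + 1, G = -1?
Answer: -34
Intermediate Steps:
b(A) = 1
P(o, k) = 1 + k
Z(j) = -16 (Z(j) = (-5 + 1)*4 = -4*4 = -16)
-34 + P(6, -5)*((G - 1*(-1))*Z(-1)) = -34 + (1 - 5)*((-1 - 1*(-1))*(-16)) = -34 - 4*(-1 + 1)*(-16) = -34 - 0*(-16) = -34 - 4*0 = -34 + 0 = -34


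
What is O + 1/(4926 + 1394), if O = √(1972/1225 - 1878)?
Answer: 1/6320 + I*√2298578/35 ≈ 0.00015823 + 43.317*I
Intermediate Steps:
O = I*√2298578/35 (O = √(1972*(1/1225) - 1878) = √(1972/1225 - 1878) = √(-2298578/1225) = I*√2298578/35 ≈ 43.317*I)
O + 1/(4926 + 1394) = I*√2298578/35 + 1/(4926 + 1394) = I*√2298578/35 + 1/6320 = 1/6320 + I*√2298578/35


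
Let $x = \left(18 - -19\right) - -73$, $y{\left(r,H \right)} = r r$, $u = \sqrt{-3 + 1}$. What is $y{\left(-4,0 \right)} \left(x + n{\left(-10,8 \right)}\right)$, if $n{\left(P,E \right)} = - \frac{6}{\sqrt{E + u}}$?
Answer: $1760 - \frac{96}{\sqrt{8 + i \sqrt{2}}} \approx 1726.4 + 2.9428 i$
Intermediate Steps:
$u = i \sqrt{2}$ ($u = \sqrt{-2} = i \sqrt{2} \approx 1.4142 i$)
$y{\left(r,H \right)} = r^{2}$
$x = 110$ ($x = \left(18 + 19\right) + 73 = 37 + 73 = 110$)
$n{\left(P,E \right)} = - \frac{6}{\sqrt{E + i \sqrt{2}}}$
$y{\left(-4,0 \right)} \left(x + n{\left(-10,8 \right)}\right) = \left(-4\right)^{2} \left(110 - \frac{6}{\sqrt{8 + i \sqrt{2}}}\right) = 16 \left(110 - \frac{6}{\sqrt{8 + i \sqrt{2}}}\right) = 1760 - \frac{96}{\sqrt{8 + i \sqrt{2}}}$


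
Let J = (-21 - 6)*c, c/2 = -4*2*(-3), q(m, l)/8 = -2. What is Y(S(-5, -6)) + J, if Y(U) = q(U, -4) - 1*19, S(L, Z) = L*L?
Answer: -1331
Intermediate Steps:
q(m, l) = -16 (q(m, l) = 8*(-2) = -16)
c = 48 (c = 2*(-4*2*(-3)) = 2*(-8*(-3)) = 2*24 = 48)
S(L, Z) = L**2
Y(U) = -35 (Y(U) = -16 - 1*19 = -16 - 19 = -35)
J = -1296 (J = (-21 - 6)*48 = -27*48 = -1296)
Y(S(-5, -6)) + J = -35 - 1296 = -1331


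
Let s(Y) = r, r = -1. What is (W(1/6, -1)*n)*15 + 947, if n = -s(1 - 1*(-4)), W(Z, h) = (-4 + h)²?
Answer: 1322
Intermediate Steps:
s(Y) = -1
n = 1 (n = -1*(-1) = 1)
(W(1/6, -1)*n)*15 + 947 = ((-4 - 1)²*1)*15 + 947 = ((-5)²*1)*15 + 947 = (25*1)*15 + 947 = 25*15 + 947 = 375 + 947 = 1322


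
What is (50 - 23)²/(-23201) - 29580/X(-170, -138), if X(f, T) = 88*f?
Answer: 1986411/1020844 ≈ 1.9459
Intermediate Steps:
(50 - 23)²/(-23201) - 29580/X(-170, -138) = (50 - 23)²/(-23201) - 29580/(88*(-170)) = 27²*(-1/23201) - 29580/(-14960) = 729*(-1/23201) - 29580*(-1/14960) = -729/23201 + 87/44 = 1986411/1020844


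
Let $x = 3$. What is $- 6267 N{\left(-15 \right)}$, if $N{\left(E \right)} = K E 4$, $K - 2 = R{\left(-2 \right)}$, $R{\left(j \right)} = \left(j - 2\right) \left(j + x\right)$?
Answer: $-752040$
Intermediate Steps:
$R{\left(j \right)} = \left(-2 + j\right) \left(3 + j\right)$ ($R{\left(j \right)} = \left(j - 2\right) \left(j + 3\right) = \left(-2 + j\right) \left(3 + j\right)$)
$K = -2$ ($K = 2 - \left(8 - 4\right) = 2 - 4 = -2$)
$N{\left(E \right)} = - 8 E$ ($N{\left(E \right)} = - 2 E 4 = - 8 E$)
$- 6267 N{\left(-15 \right)} = - 6267 \left(\left(-8\right) \left(-15\right)\right) = \left(-6267\right) 120 = -752040$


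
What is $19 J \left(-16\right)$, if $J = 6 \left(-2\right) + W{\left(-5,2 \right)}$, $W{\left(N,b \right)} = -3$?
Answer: $4560$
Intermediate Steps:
$J = -15$ ($J = 6 \left(-2\right) - 3 = -12 - 3 = -15$)
$19 J \left(-16\right) = 19 \left(-15\right) \left(-16\right) = \left(-285\right) \left(-16\right) = 4560$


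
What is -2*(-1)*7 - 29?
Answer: -15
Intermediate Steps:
-2*(-1)*7 - 29 = 2*7 - 29 = 14 - 29 = -15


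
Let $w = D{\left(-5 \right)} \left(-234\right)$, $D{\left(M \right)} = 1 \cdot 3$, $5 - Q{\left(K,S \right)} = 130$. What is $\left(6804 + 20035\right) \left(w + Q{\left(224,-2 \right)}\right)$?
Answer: $-22195853$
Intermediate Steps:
$Q{\left(K,S \right)} = -125$ ($Q{\left(K,S \right)} = 5 - 130 = -125$)
$D{\left(M \right)} = 3$
$w = -702$ ($w = 3 \left(-234\right) = -702$)
$\left(6804 + 20035\right) \left(w + Q{\left(224,-2 \right)}\right) = \left(6804 + 20035\right) \left(-702 - 125\right) = 26839 \left(-827\right) = -22195853$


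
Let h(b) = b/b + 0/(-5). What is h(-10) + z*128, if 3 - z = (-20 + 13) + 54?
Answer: -5631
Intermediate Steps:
z = -44 (z = 3 - ((-20 + 13) + 54) = 3 - (-7 + 54) = 3 - 1*47 = 3 - 47 = -44)
h(b) = 1 (h(b) = 1 + 0*(-⅕) = 1 + 0 = 1)
h(-10) + z*128 = 1 - 44*128 = 1 - 5632 = -5631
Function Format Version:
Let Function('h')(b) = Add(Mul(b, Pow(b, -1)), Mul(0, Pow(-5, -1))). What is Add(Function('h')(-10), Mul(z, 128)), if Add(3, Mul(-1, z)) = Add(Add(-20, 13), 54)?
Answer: -5631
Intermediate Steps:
z = -44 (z = Add(3, Mul(-1, Add(Add(-20, 13), 54))) = Add(3, Mul(-1, Add(-7, 54))) = Add(3, Mul(-1, 47)) = Add(3, -47) = -44)
Function('h')(b) = 1 (Function('h')(b) = Add(1, Mul(0, Rational(-1, 5))) = Add(1, 0) = 1)
Add(Function('h')(-10), Mul(z, 128)) = Add(1, Mul(-44, 128)) = Add(1, -5632) = -5631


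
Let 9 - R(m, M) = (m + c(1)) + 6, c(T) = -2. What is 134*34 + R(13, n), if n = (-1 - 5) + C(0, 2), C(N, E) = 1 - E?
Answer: 4548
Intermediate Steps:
n = -7 (n = (-1 - 5) + (1 - 1*2) = -6 + (1 - 2) = -6 - 1 = -7)
R(m, M) = 5 - m (R(m, M) = 9 - ((m - 2) + 6) = 9 - ((-2 + m) + 6) = 9 - (4 + m) = 9 + (-4 - m) = 5 - m)
134*34 + R(13, n) = 134*34 + (5 - 1*13) = 4556 + (5 - 13) = 4556 - 8 = 4548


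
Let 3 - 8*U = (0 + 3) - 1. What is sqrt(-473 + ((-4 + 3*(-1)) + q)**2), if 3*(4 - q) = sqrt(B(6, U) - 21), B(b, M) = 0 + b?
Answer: sqrt(-4191 + 18*I*sqrt(15))/3 ≈ 0.17947 + 21.58*I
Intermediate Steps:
U = 1/8 (U = 3/8 - ((0 + 3) - 1)/8 = 3/8 - (3 - 1)/8 = 3/8 - 1/8*2 = 3/8 - 1/4 = 1/8 ≈ 0.12500)
B(b, M) = b
q = 4 - I*sqrt(15)/3 (q = 4 - sqrt(6 - 21)/3 = 4 - I*sqrt(15)/3 ≈ 4.0 - 1.291*I)
sqrt(-473 + ((-4 + 3*(-1)) + q)**2) = sqrt(-473 + ((-4 + 3*(-1)) + (4 - I*sqrt(15)/3))**2) = sqrt(-473 + ((-4 - 3) + (4 - I*sqrt(15)/3))**2) = sqrt(-473 + (-7 + (4 - I*sqrt(15)/3))**2) = sqrt(-473 + (-3 - I*sqrt(15)/3)**2)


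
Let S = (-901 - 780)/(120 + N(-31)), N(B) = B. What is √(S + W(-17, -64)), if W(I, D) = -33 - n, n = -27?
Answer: I*√197135/89 ≈ 4.9888*I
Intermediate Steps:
W(I, D) = -6 (W(I, D) = -33 - 1*(-27) = -33 + 27 = -6)
S = -1681/89 (S = (-901 - 780)/(120 - 31) = -1681/89 ≈ -18.888)
√(S + W(-17, -64)) = √(-1681/89 - 6) = √(-2215/89) = I*√197135/89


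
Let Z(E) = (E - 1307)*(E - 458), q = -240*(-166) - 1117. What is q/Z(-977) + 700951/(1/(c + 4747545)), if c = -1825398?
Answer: 6713325733314178103/3277540 ≈ 2.0483e+12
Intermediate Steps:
q = 38723 (q = 39840 - 1117 = 38723)
Z(E) = (-1307 + E)*(-458 + E)
q/Z(-977) + 700951/(1/(c + 4747545)) = 38723/(598606 + (-977)**2 - 1765*(-977)) + 700951/(1/(-1825398 + 4747545)) = 38723/(598606 + 954529 + 1724405) + 700951/(1/2922147) = 38723/3277540 + 700951/(1/2922147) = 38723*(1/3277540) + 700951*2922147 = 38723/3277540 + 2048281861797 = 6713325733314178103/3277540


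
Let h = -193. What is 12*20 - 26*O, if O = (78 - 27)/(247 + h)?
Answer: 1939/9 ≈ 215.44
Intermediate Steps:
O = 17/18 (O = (78 - 27)/(247 - 193) = 51/54 = 51*(1/54) = 17/18 ≈ 0.94444)
12*20 - 26*O = 12*20 - 26*17/18 = 240 - 221/9 = 1939/9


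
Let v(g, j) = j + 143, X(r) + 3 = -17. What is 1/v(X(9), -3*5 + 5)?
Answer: 1/133 ≈ 0.0075188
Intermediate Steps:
X(r) = -20 (X(r) = -3 - 17 = -20)
v(g, j) = 143 + j
1/v(X(9), -3*5 + 5) = 1/(143 + (-3*5 + 5)) = 1/(143 + (-15 + 5)) = 1/(143 - 10) = 1/133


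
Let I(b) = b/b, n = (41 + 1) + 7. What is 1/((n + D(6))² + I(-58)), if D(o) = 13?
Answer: 1/3845 ≈ 0.00026008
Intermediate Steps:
n = 49 (n = 42 + 7 = 49)
I(b) = 1
1/((n + D(6))² + I(-58)) = 1/((49 + 13)² + 1) = 1/(62² + 1) = 1/(3844 + 1) = 1/3845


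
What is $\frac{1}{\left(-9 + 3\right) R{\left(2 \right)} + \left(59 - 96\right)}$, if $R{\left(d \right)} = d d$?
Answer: $- \frac{1}{61} \approx -0.016393$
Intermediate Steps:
$R{\left(d \right)} = d^{2}$
$\frac{1}{\left(-9 + 3\right) R{\left(2 \right)} + \left(59 - 96\right)} = \frac{1}{\left(-9 + 3\right) 2^{2} + \left(59 - 96\right)} = \frac{1}{\left(-6\right) 4 - 37} = \frac{1}{-24 - 37} = \frac{1}{-61} = - \frac{1}{61}$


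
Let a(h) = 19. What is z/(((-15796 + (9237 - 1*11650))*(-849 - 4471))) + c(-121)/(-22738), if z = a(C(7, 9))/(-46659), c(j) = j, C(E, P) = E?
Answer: 14392456591771/2704592382166920 ≈ 0.0053215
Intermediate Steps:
z = -19/46659 (z = 19/(-46659) = 19*(-1/46659) = -19/46659 ≈ -0.00040721)
z/(((-15796 + (9237 - 1*11650))*(-849 - 4471))) + c(-121)/(-22738) = -19*1/((-15796 + (9237 - 1*11650))*(-849 - 4471))/46659 - 121/(-22738) = -19*(-1/(5320*(-15796 + (9237 - 11650))))/46659 - 121*(-1/22738) = -19*(-1/(5320*(-15796 - 2413)))/46659 + 121/22738 = -19/(46659*((-18209*(-5320)))) + 121/22738 = -19/46659/96871880 + 121/22738 = -19/46659*1/96871880 + 121/22738 = -1/237891844680 + 121/22738 = 14392456591771/2704592382166920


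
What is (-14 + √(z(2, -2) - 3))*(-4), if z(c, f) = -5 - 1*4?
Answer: 56 - 8*I*√3 ≈ 56.0 - 13.856*I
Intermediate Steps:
z(c, f) = -9 (z(c, f) = -5 - 4 = -9)
(-14 + √(z(2, -2) - 3))*(-4) = (-14 + √(-9 - 3))*(-4) = (-14 + √(-12))*(-4) = (-14 + 2*I*√3)*(-4) = 56 - 8*I*√3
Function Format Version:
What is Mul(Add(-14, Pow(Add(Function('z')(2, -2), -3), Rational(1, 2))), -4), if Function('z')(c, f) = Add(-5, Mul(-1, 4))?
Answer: Add(56, Mul(-8, I, Pow(3, Rational(1, 2)))) ≈ Add(56.000, Mul(-13.856, I))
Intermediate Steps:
Function('z')(c, f) = -9 (Function('z')(c, f) = Add(-5, -4) = -9)
Mul(Add(-14, Pow(Add(Function('z')(2, -2), -3), Rational(1, 2))), -4) = Mul(Add(-14, Pow(Add(-9, -3), Rational(1, 2))), -4) = Mul(Add(-14, Pow(-12, Rational(1, 2))), -4) = Mul(Add(-14, Mul(2, I, Pow(3, Rational(1, 2)))), -4) = Add(56, Mul(-8, I, Pow(3, Rational(1, 2))))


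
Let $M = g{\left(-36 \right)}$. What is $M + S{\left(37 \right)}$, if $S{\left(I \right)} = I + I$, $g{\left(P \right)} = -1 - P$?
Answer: $109$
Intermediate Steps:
$S{\left(I \right)} = 2 I$
$M = 35$ ($M = -1 - -36 = -1 + 36 = 35$)
$M + S{\left(37 \right)} = 35 + 2 \cdot 37 = 35 + 74 = 109$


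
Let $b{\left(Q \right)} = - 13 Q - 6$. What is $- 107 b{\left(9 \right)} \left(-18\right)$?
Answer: $-236898$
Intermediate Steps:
$b{\left(Q \right)} = -6 - 13 Q$
$- 107 b{\left(9 \right)} \left(-18\right) = - 107 \left(-6 - 117\right) \left(-18\right) = \left(-107\right) \left(-123\right) \left(-18\right) = 13161 \left(-18\right) = -236898$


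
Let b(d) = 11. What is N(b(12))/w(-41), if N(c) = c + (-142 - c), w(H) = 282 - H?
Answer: -142/323 ≈ -0.43963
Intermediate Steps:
N(c) = -142
N(b(12))/w(-41) = -142/(282 - 1*(-41)) = -142/(282 + 41) = -142/323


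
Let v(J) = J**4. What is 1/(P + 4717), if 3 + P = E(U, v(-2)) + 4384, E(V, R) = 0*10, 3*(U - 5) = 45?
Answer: 1/9098 ≈ 0.00010991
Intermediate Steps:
U = 20 (U = 5 + (1/3)*45 = 5 + 15 = 20)
E(V, R) = 0
P = 4381 (P = -3 + (0 + 4384) = -3 + 4384 = 4381)
1/(P + 4717) = 1/(4381 + 4717) = 1/9098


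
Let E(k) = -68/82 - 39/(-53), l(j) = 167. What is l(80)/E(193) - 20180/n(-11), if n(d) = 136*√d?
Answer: -362891/203 + 5045*I*√11/374 ≈ -1787.6 + 44.739*I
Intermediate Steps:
E(k) = -203/2173 (E(k) = -68*1/82 - 39*(-1/53) = -34/41 + 39/53 = -203/2173)
l(80)/E(193) - 20180/n(-11) = 167/(-203/2173) - 20180*(-I*√11/1496) = 167*(-2173/203) - 20180*(-I*√11/1496) = -362891/203 - 20180*(-I*√11/1496) = -362891/203 - (-5045)*I*√11/374 = -362891/203 + 5045*I*√11/374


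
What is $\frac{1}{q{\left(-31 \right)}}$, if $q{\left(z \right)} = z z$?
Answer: $\frac{1}{961} \approx 0.0010406$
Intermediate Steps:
$q{\left(z \right)} = z^{2}$
$\frac{1}{q{\left(-31 \right)}} = \frac{1}{\left(-31\right)^{2}} = \frac{1}{961}$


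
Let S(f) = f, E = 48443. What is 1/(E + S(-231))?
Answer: 1/48212 ≈ 2.0742e-5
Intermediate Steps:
1/(E + S(-231)) = 1/(48443 - 231) = 1/48212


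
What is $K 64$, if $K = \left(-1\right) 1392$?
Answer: $-89088$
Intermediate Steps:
$K = -1392$
$K 64 = \left(-1392\right) 64 = -89088$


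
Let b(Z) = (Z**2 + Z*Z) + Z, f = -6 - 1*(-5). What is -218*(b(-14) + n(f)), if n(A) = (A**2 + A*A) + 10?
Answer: -85020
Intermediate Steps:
f = -1 (f = -6 + 5 = -1)
b(Z) = Z + 2*Z**2 (b(Z) = (Z**2 + Z**2) + Z = 2*Z**2 + Z = Z + 2*Z**2)
n(A) = 10 + 2*A**2 (n(A) = (A**2 + A**2) + 10 = 2*A**2 + 10 = 10 + 2*A**2)
-218*(b(-14) + n(f)) = -218*(-14*(1 + 2*(-14)) + (10 + 2*(-1)**2)) = -218*(-14*(1 - 28) + (10 + 2*1)) = -218*(-14*(-27) + (10 + 2)) = -218*(378 + 12) = -218*390 = -85020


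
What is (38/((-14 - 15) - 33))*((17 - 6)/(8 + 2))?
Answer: -209/310 ≈ -0.67419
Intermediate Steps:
(38/((-14 - 15) - 33))*((17 - 6)/(8 + 2)) = (38/(-29 - 33))*(11/10) = (38/(-62))*(11*(⅒)) = (38*(-1/62))*(11/10) = -19/31*11/10 = -209/310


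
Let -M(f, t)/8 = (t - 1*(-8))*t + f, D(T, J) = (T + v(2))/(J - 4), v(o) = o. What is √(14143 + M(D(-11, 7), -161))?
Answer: I*√182897 ≈ 427.66*I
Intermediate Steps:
D(T, J) = (2 + T)/(-4 + J) (D(T, J) = (T + 2)/(J - 4) = (2 + T)/(-4 + J))
M(f, t) = -8*f - 8*t*(8 + t) (M(f, t) = -8*((t - 1*(-8))*t + f) = -8*((t + 8)*t + f) = -8*((8 + t)*t + f) = -8*(t*(8 + t) + f) = -8*(f + t*(8 + t)) = -8*f - 8*t*(8 + t))
√(14143 + M(D(-11, 7), -161)) = √(14143 + (-64*(-161) - 8*(2 - 11)/(-4 + 7) - 8*(-161)²)) = √(14143 + (10304 - 8*(-9)/3 - 8*25921)) = √(14143 + (10304 - 8*(-9)/3 - 207368)) = √(14143 + (10304 - 8*(-3) - 207368)) = √(14143 + (10304 + 24 - 207368)) = √(14143 - 197040) = √(-182897) = I*√182897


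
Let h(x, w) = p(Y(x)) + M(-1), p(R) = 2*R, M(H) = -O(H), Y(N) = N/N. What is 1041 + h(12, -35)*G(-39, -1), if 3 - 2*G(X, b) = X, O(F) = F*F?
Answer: 1062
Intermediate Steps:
O(F) = F²
G(X, b) = 3/2 - X/2
Y(N) = 1
M(H) = -H²
h(x, w) = 1 (h(x, w) = 2*1 - 1*(-1)² = 2 - 1*1 = 2 - 1 = 1)
1041 + h(12, -35)*G(-39, -1) = 1041 + 1*(3/2 - ½*(-39)) = 1041 + 1*(3/2 + 39/2) = 1041 + 1*21 = 1041 + 21 = 1062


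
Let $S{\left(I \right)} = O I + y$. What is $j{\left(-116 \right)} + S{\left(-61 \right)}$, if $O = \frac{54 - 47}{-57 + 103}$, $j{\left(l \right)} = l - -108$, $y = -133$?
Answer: $- \frac{6913}{46} \approx -150.28$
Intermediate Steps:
$j{\left(l \right)} = 108 + l$ ($j{\left(l \right)} = l + 108 = 108 + l$)
$O = \frac{7}{46} \approx 0.15217$
$S{\left(I \right)} = -133 + \frac{7 I}{46}$ ($S{\left(I \right)} = \frac{7 I}{46} - 133 = -133 + \frac{7 I}{46}$)
$j{\left(-116 \right)} + S{\left(-61 \right)} = \left(108 - 116\right) + \left(-133 + \frac{7}{46} \left(-61\right)\right) = -8 - \frac{6545}{46} = - \frac{6913}{46}$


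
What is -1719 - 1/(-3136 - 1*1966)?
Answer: -8770337/5102 ≈ -1719.0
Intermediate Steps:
-1719 - 1/(-3136 - 1*1966) = -1719 - 1/(-3136 - 1966) = -1719 - 1/(-5102) = -1719 - 1*(-1/5102) = -1719 + 1/5102 = -8770337/5102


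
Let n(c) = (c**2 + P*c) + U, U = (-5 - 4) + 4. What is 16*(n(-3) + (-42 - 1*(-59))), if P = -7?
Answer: 672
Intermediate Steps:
U = -5 (U = -9 + 4 = -5)
n(c) = -5 + c**2 - 7*c (n(c) = (c**2 - 7*c) - 5 = -5 + c**2 - 7*c)
16*(n(-3) + (-42 - 1*(-59))) = 16*((-5 + (-3)**2 - 7*(-3)) + (-42 - 1*(-59))) = 16*((-5 + 9 + 21) + (-42 + 59)) = 16*(25 + 17) = 16*42 = 672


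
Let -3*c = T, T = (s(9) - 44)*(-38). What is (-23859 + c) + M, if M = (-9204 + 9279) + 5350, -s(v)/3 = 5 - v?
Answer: -56518/3 ≈ -18839.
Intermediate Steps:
s(v) = -15 + 3*v (s(v) = -3*(5 - v) = -15 + 3*v)
M = 5425 (M = 75 + 5350 = 5425)
T = 1216 (T = ((-15 + 3*9) - 44)*(-38) = ((-15 + 27) - 44)*(-38) = (12 - 44)*(-38) = -32*(-38) = 1216)
c = -1216/3 (c = -⅓*1216 = -1216/3 ≈ -405.33)
(-23859 + c) + M = (-23859 - 1216/3) + 5425 = -72793/3 + 5425 = -56518/3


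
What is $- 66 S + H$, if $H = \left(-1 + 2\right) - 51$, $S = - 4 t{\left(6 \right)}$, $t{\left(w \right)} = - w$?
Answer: $-1634$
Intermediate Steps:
$S = 24$ ($S = - 4 \left(\left(-1\right) 6\right) = \left(-4\right) \left(-6\right) = 24$)
$H = -50$ ($H = 1 - 51 = -50$)
$- 66 S + H = \left(-66\right) 24 - 50 = -1584 - 50 = -1634$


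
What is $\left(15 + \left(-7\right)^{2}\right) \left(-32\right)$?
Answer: $-2048$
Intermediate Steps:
$\left(15 + \left(-7\right)^{2}\right) \left(-32\right) = \left(15 + 49\right) \left(-32\right) = 64 \left(-32\right) = -2048$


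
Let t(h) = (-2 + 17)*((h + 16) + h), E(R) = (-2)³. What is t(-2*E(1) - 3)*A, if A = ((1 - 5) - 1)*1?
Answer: -3150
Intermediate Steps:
E(R) = -8
A = -5 (A = (-4 - 1)*1 = -5*1 = -5)
t(h) = 240 + 30*h (t(h) = 15*((16 + h) + h) = 15*(16 + 2*h) = 240 + 30*h)
t(-2*E(1) - 3)*A = (240 + 30*(-2*(-8) - 3))*(-5) = (240 + 30*(16 - 3))*(-5) = (240 + 30*13)*(-5) = (240 + 390)*(-5) = 630*(-5) = -3150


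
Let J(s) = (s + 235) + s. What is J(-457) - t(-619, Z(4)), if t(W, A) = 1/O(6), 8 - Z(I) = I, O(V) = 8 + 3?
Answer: -7470/11 ≈ -679.09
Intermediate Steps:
O(V) = 11
J(s) = 235 + 2*s (J(s) = (235 + s) + s = 235 + 2*s)
Z(I) = 8 - I
t(W, A) = 1/11
J(-457) - t(-619, Z(4)) = (235 + 2*(-457)) - 1*1/11 = (235 - 914) - 1/11 = -679 - 1/11 = -7470/11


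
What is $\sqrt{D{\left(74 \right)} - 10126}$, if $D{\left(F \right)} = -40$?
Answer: $i \sqrt{10166} \approx 100.83 i$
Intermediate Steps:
$\sqrt{D{\left(74 \right)} - 10126} = \sqrt{-40 - 10126} = \sqrt{-10166} = i \sqrt{10166}$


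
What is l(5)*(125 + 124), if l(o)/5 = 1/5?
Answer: 249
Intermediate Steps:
l(o) = 1 (l(o) = 5/5 = 5*(⅕) = 1)
l(5)*(125 + 124) = 1*(125 + 124) = 1*249 = 249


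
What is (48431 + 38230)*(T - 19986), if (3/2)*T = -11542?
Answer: -2398834254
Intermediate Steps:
T = -23084/3 (T = (2/3)*(-11542) = -23084/3 ≈ -7694.7)
(48431 + 38230)*(T - 19986) = (48431 + 38230)*(-23084/3 - 19986) = 86661*(-83042/3) = -2398834254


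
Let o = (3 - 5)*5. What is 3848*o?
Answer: -38480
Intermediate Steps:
o = -10 (o = -2*5 = -10)
3848*o = 3848*(-10) = -38480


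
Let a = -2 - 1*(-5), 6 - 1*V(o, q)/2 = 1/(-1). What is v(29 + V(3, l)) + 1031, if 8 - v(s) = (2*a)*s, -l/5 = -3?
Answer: 781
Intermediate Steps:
l = 15 (l = -5*(-3) = 15)
V(o, q) = 14 (V(o, q) = 12 - 2/(-1) = 12 - 2*(-1) = 12 + 2 = 14)
a = 3 (a = -2 + 5 = 3)
v(s) = 8 - 6*s (v(s) = 8 - 2*3*s = 8 - 6*s)
v(29 + V(3, l)) + 1031 = (8 - 6*(29 + 14)) + 1031 = (8 - 6*43) + 1031 = (8 - 258) + 1031 = -250 + 1031 = 781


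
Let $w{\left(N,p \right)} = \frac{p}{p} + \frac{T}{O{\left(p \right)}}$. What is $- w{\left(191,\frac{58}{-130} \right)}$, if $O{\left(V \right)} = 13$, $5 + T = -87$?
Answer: $\frac{79}{13} \approx 6.0769$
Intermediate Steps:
$T = -92$ ($T = -5 - 87 = -92$)
$w{\left(N,p \right)} = - \frac{79}{13}$ ($w{\left(N,p \right)} = \frac{p}{p} - \frac{92}{13} = 1 - \frac{92}{13} = - \frac{79}{13}$)
$- w{\left(191,\frac{58}{-130} \right)} = \left(-1\right) \left(- \frac{79}{13}\right) = \frac{79}{13}$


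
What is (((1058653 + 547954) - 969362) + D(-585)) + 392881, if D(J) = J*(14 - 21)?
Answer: 1034221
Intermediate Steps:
D(J) = -7*J (D(J) = J*(-7) = -7*J)
(((1058653 + 547954) - 969362) + D(-585)) + 392881 = (((1058653 + 547954) - 969362) - 7*(-585)) + 392881 = ((1606607 - 969362) + 4095) + 392881 = (637245 + 4095) + 392881 = 641340 + 392881 = 1034221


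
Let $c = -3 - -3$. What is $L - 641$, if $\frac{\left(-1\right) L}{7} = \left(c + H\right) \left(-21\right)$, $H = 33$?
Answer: $4210$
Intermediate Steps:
$c = 0$ ($c = -3 + 3 = 0$)
$L = 4851$ ($L = - 7 \left(0 + 33\right) \left(-21\right) = - 7 \cdot 33 \left(-21\right) = \left(-7\right) \left(-693\right) = 4851$)
$L - 641 = 4851 - 641 = 4210$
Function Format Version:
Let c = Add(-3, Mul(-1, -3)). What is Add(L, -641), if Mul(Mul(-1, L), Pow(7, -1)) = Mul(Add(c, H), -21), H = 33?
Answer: 4210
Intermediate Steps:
c = 0 (c = Add(-3, 3) = 0)
L = 4851 (L = Mul(-7, Mul(Add(0, 33), -21)) = Mul(-7, Mul(33, -21)) = Mul(-7, -693) = 4851)
Add(L, -641) = Add(4851, -641) = 4210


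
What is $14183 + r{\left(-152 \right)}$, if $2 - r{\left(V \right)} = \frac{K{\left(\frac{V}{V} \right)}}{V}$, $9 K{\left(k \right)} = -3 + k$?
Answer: $\frac{9702539}{684} \approx 14185.0$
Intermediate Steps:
$K{\left(k \right)} = - \frac{1}{3} + \frac{k}{9}$ ($K{\left(k \right)} = \frac{-3 + k}{9} = - \frac{1}{3} + \frac{k}{9}$)
$r{\left(V \right)} = 2 + \frac{2}{9 V}$ ($r{\left(V \right)} = 2 - \frac{- \frac{1}{3} + \frac{V \frac{1}{V}}{9}}{V} = 2 - \frac{- \frac{1}{3} + \frac{1}{9} \cdot 1}{V} = 2 - \frac{- \frac{1}{3} + \frac{1}{9}}{V} = 2 - - \frac{2}{9 V} = 2 + \frac{2}{9 V}$)
$14183 + r{\left(-152 \right)} = 14183 + \left(2 + \frac{2}{9 \left(-152\right)}\right) = 14183 + \left(2 + \frac{2}{9} \left(- \frac{1}{152}\right)\right) = 14183 + \left(2 - \frac{1}{684}\right) = 14183 + \frac{1367}{684} = \frac{9702539}{684}$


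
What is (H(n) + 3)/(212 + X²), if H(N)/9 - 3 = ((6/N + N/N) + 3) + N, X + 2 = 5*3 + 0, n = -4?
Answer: 11/254 ≈ 0.043307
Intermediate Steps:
X = 13 (X = -2 + (5*3 + 0) = -2 + (15 + 0) = -2 + 15 = 13)
H(N) = 63 + 9*N + 54/N (H(N) = 27 + 9*(((6/N + N/N) + 3) + N) = 27 + 9*(((6/N + 1) + 3) + N) = 27 + 9*(((1 + 6/N) + 3) + N) = 27 + 9*((4 + 6/N) + N) = 27 + 9*(4 + N + 6/N) = 27 + (36 + 9*N + 54/N) = 63 + 9*N + 54/N)
(H(n) + 3)/(212 + X²) = ((63 + 9*(-4) + 54/(-4)) + 3)/(212 + 13²) = ((63 - 36 + 54*(-¼)) + 3)/(212 + 169) = ((63 - 36 - 27/2) + 3)/381 = (27/2 + 3)*(1/381) = (33/2)*(1/381) = 11/254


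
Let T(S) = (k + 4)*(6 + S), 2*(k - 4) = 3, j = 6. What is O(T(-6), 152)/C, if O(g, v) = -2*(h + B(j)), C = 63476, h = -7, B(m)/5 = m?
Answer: -23/31738 ≈ -0.00072468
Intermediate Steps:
B(m) = 5*m
k = 11/2 (k = 4 + (1/2)*3 = 4 + 3/2 = 11/2 ≈ 5.5000)
T(S) = 57 + 19*S/2 (T(S) = (11/2 + 4)*(6 + S) = 19*(6 + S)/2 = 57 + 19*S/2)
O(g, v) = -46 (O(g, v) = -2*(-7 + 5*6) = -2*(-7 + 30) = -2*23 = -46)
O(T(-6), 152)/C = -46/63476 = -46*1/63476 = -23/31738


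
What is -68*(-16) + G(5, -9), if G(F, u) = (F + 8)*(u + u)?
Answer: 854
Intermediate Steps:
G(F, u) = 2*u*(8 + F) (G(F, u) = (8 + F)*(2*u) = 2*u*(8 + F))
-68*(-16) + G(5, -9) = -68*(-16) + 2*(-9)*(8 + 5) = 1088 + 2*(-9)*13 = 1088 - 234 = 854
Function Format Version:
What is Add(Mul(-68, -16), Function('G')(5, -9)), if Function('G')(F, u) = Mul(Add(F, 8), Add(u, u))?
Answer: 854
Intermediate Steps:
Function('G')(F, u) = Mul(2, u, Add(8, F)) (Function('G')(F, u) = Mul(Add(8, F), Mul(2, u)) = Mul(2, u, Add(8, F)))
Add(Mul(-68, -16), Function('G')(5, -9)) = Add(Mul(-68, -16), Mul(2, -9, Add(8, 5))) = Add(1088, Mul(2, -9, 13)) = Add(1088, -234) = 854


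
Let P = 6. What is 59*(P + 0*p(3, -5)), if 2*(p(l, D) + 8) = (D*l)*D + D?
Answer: 354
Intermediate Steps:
p(l, D) = -8 + D/2 + l*D**2/2 (p(l, D) = -8 + ((D*l)*D + D)/2 = -8 + (l*D**2 + D)/2 = -8 + (D + l*D**2)/2 = -8 + (D/2 + l*D**2/2) = -8 + D/2 + l*D**2/2)
59*(P + 0*p(3, -5)) = 59*(6 + 0*(-8 + (1/2)*(-5) + (1/2)*3*(-5)**2)) = 59*(6 + 0*(-8 - 5/2 + (1/2)*3*25)) = 59*(6 + 0*(-8 - 5/2 + 75/2)) = 59*(6 + 0*27) = 59*(6 + 0) = 59*6 = 354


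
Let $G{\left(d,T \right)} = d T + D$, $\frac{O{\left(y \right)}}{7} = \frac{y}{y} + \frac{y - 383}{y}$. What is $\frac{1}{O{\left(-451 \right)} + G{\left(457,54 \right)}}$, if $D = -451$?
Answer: $\frac{451}{10935372} \approx 4.1242 \cdot 10^{-5}$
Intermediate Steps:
$O{\left(y \right)} = 7 + \frac{7 \left(-383 + y\right)}{y}$ ($O{\left(y \right)} = 7 \left(\frac{y}{y} + \frac{y - 383}{y}\right) = 7 \left(1 + \frac{-383 + y}{y}\right) = 7 + \frac{7 \left(-383 + y\right)}{y}$)
$G{\left(d,T \right)} = -451 + T d$ ($G{\left(d,T \right)} = d T - 451 = T d - 451 = -451 + T d$)
$\frac{1}{O{\left(-451 \right)} + G{\left(457,54 \right)}} = \frac{1}{\left(14 - \frac{2681}{-451}\right) + \left(-451 + 54 \cdot 457\right)} = \frac{1}{\left(14 - - \frac{2681}{451}\right) + \left(-451 + 24678\right)} = \frac{1}{\left(14 + \frac{2681}{451}\right) + 24227} = \frac{1}{\frac{8995}{451} + 24227} = \frac{1}{\frac{10935372}{451}} = \frac{451}{10935372}$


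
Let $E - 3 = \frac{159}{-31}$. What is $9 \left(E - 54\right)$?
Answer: $- \frac{15660}{31} \approx -505.16$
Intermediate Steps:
$E = - \frac{66}{31}$ ($E = 3 + \frac{159}{-31} = 3 + 159 \left(- \frac{1}{31}\right) = 3 - \frac{159}{31} = - \frac{66}{31} \approx -2.129$)
$9 \left(E - 54\right) = 9 \left(- \frac{66}{31} - 54\right) = 9 \left(- \frac{1740}{31}\right) = - \frac{15660}{31}$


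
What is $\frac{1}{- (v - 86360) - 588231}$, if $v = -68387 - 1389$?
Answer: $- \frac{1}{432095} \approx -2.3143 \cdot 10^{-6}$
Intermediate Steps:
$v = -69776$ ($v = -68387 - 1389 = -69776$)
$\frac{1}{- (v - 86360) - 588231} = \frac{1}{- (-69776 - 86360) - 588231} = \frac{1}{\left(-1\right) \left(-156136\right) - 588231} = \frac{1}{156136 - 588231} = \frac{1}{-432095} = - \frac{1}{432095}$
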